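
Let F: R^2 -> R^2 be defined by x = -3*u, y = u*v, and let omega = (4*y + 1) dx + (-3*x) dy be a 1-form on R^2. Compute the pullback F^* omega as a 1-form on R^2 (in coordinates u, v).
F^* omega = (-3*u*v - 3) du + (9*u^2) dv

Using F^*(f dg) = (f ∘ F) d(g ∘ F), substitute each coordinate x_i by F_i(u, v) in f_i, and replace dx_i by d F_i = (∂F_i/∂u) du + (∂F_i/∂v) dv.
  For the x component: f_1(F) = 4*u*v + 1; d F_1 = (-3) du + (0) dv
  For the y component: f_2(F) = 9*u; d F_2 = (v) du + (u) dv
Combining and collecting du, dv coefficients:
  coeff of du: -3*u*v - 3
  coeff of dv: 9*u^2
F^* omega = (-3*u*v - 3) du + (9*u^2) dv.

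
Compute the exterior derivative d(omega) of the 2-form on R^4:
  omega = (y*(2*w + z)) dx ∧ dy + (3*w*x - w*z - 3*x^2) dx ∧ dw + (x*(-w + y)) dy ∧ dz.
d(omega) = (-w + 2*y) dx ∧ dy ∧ dz + (2*y) dx ∧ dy ∧ dw + (w) dx ∧ dz ∧ dw + (-x) dy ∧ dz ∧ dw

For a 2-form omega = sum_{i<j} g_{ij} dx_i ∧ dx_j, the exterior derivative is
  d(omega) = sum_{i<j} d(g_{ij}) ∧ dx_i ∧ dx_j = sum_{i<j, k} (∂g_{ij}/∂x_k) dx_k ∧ dx_i ∧ dx_j.
Expand each term, using dx_k ∧ dx_i ∧ dx_j = sgn(permutation) dx_{(a)} ∧ dx_{(b)} ∧ dx_{(c)} with (a < b < c) sorted:
  d(y*(2*w + z)) includes (∂/∂z)(y*(2*w + z)) dz = (y) dz, which multiplied by dx ∧ dy gives (y) dx ∧ dy ∧ dz
  d(y*(2*w + z)) includes (∂/∂w)(y*(2*w + z)) dw = (2*y) dw, which multiplied by dx ∧ dy gives (2*y) dx ∧ dy ∧ dw
  d(3*w*x - w*z - 3*x^2) includes (∂/∂z)(3*w*x - w*z - 3*x^2) dz = (-w) dz, which multiplied by dx ∧ dw gives (w) dx ∧ dz ∧ dw
  d(x*(-w + y)) includes (∂/∂x)(x*(-w + y)) dx = (-w + y) dx, which multiplied by dy ∧ dz gives (-w + y) dx ∧ dy ∧ dz
  d(x*(-w + y)) includes (∂/∂w)(x*(-w + y)) dw = (-x) dw, which multiplied by dy ∧ dz gives (-x) dy ∧ dz ∧ dw
Collecting like 3-forms: d(omega) = (-w + 2*y) dx ∧ dy ∧ dz + (2*y) dx ∧ dy ∧ dw + (w) dx ∧ dz ∧ dw + (-x) dy ∧ dz ∧ dw.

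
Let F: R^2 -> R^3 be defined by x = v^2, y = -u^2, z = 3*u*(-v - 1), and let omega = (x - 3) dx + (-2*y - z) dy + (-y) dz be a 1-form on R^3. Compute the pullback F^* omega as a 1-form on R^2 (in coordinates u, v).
F^* omega = (u^2*(-4*u - 9*v - 9)) du + (-3*u^3 + 2*v^3 - 6*v) dv

Using F^*(f dg) = (f ∘ F) d(g ∘ F), substitute each coordinate x_i by F_i(u, v) in f_i, and replace dx_i by d F_i = (∂F_i/∂u) du + (∂F_i/∂v) dv.
  For the x component: f_1(F) = v^2 - 3; d F_1 = (0) du + (2*v) dv
  For the y component: f_2(F) = u*(2*u + 3*v + 3); d F_2 = (-2*u) du + (0) dv
  For the z component: f_3(F) = u^2; d F_3 = (-3*v - 3) du + (-3*u) dv
Combining and collecting du, dv coefficients:
  coeff of du: u^2*(-4*u - 9*v - 9)
  coeff of dv: -3*u^3 + 2*v^3 - 6*v
F^* omega = (u^2*(-4*u - 9*v - 9)) du + (-3*u^3 + 2*v^3 - 6*v) dv.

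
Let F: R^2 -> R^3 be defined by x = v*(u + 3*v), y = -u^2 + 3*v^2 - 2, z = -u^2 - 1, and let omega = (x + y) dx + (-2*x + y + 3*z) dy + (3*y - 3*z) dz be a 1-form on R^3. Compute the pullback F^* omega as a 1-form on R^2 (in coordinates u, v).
F^* omega = (8*u^3 + 3*u^2*v - 11*u*v^2 + 16*u + 6*v^3 - 2*v) du + (-u^3 - 29*u^2*v - 2*u + 18*v^3 - 42*v) dv

Using F^*(f dg) = (f ∘ F) d(g ∘ F), substitute each coordinate x_i by F_i(u, v) in f_i, and replace dx_i by d F_i = (∂F_i/∂u) du + (∂F_i/∂v) dv.
  For the x component: f_1(F) = -u^2 + u*v + 6*v^2 - 2; d F_1 = (v) du + (u + 6*v) dv
  For the y component: f_2(F) = -4*u^2 - 2*u*v - 3*v^2 - 5; d F_2 = (-2*u) du + (6*v) dv
  For the z component: f_3(F) = 9*v^2 - 3; d F_3 = (-2*u) du + (0) dv
Combining and collecting du, dv coefficients:
  coeff of du: 8*u^3 + 3*u^2*v - 11*u*v^2 + 16*u + 6*v^3 - 2*v
  coeff of dv: -u^3 - 29*u^2*v - 2*u + 18*v^3 - 42*v
F^* omega = (8*u^3 + 3*u^2*v - 11*u*v^2 + 16*u + 6*v^3 - 2*v) du + (-u^3 - 29*u^2*v - 2*u + 18*v^3 - 42*v) dv.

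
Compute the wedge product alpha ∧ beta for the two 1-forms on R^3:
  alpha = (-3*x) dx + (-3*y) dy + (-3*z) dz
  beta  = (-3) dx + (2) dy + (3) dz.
alpha ∧ beta = (-6*x - 9*y) dx ∧ dy + (-9*x - 9*z) dx ∧ dz + (-9*y + 6*z) dy ∧ dz

Distribute the wedge, using dx_i ∧ dx_j = -dx_j ∧ dx_i and dx_i ∧ dx_i = 0. For each pair (i, j) with i < j, the coefficient of dx_i ∧ dx_j in alpha ∧ beta is (alpha_i * beta_j - alpha_j * beta_i). Collecting: alpha ∧ beta = (-6*x - 9*y) dx ∧ dy + (-9*x - 9*z) dx ∧ dz + (-9*y + 6*z) dy ∧ dz.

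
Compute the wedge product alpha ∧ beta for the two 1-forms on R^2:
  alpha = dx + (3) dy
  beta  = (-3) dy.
alpha ∧ beta = (-3) dx ∧ dy

Distribute the wedge, using dx_i ∧ dx_j = -dx_j ∧ dx_i and dx_i ∧ dx_i = 0. For each pair (i, j) with i < j, the coefficient of dx_i ∧ dx_j in alpha ∧ beta is (alpha_i * beta_j - alpha_j * beta_i). Collecting: alpha ∧ beta = (-3) dx ∧ dy.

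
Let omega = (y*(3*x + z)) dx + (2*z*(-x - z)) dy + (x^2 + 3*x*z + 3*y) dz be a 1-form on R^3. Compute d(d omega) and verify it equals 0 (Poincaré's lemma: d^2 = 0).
d(d omega) = 0

Step 1: d omega = sum_{i<j} (∂f_j/∂x_i - ∂f_i/∂x_j) dx_i ∧ dx_j:
  coeff of dx ∧ dy: -3*x - 3*z
  coeff of dx ∧ dz: 2*x - y + 3*z
  coeff of dy ∧ dz: 2*x + 4*z + 3
Step 2: Apply d again to each 2-form coefficient. The only possible 3-form in R^3 is dx ∧ dy ∧ dz, with coefficient
  ∂(coeff of dy∧dz)/∂x - ∂(coeff of dx∧dz)/∂y + ∂(coeff of dx∧dy)/∂z
  = ∂/∂x (2*x + 4*z + 3) - ∂/∂y (2*x - y + 3*z) + ∂/∂z (-3*x - 3*z).
Each of these terms simplifies to sums of mixed partials that cancel in pairs. The result is 0 (by equality of mixed partials for smooth functions — Schwarz / Clairaut).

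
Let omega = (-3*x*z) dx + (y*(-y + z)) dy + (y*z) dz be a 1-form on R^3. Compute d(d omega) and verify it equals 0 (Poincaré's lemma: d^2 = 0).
d(d omega) = 0

Step 1: d omega = sum_{i<j} (∂f_j/∂x_i - ∂f_i/∂x_j) dx_i ∧ dx_j:
  coeff of dx ∧ dy: 0
  coeff of dx ∧ dz: 3*x
  coeff of dy ∧ dz: -y + z
Step 2: Apply d again to each 2-form coefficient. The only possible 3-form in R^3 is dx ∧ dy ∧ dz, with coefficient
  ∂(coeff of dy∧dz)/∂x - ∂(coeff of dx∧dz)/∂y + ∂(coeff of dx∧dy)/∂z
  = ∂/∂x (-y + z) - ∂/∂y (3*x) + ∂/∂z (0).
Each of these terms simplifies to sums of mixed partials that cancel in pairs. The result is 0 (by equality of mixed partials for smooth functions — Schwarz / Clairaut).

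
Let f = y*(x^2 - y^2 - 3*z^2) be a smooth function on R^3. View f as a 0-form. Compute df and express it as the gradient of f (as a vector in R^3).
df = (2*x*y) dx + (x^2 - 3*y^2 - 3*z^2) dy + (-6*y*z) dz; grad f = (2*x*y, x^2 - 3*y^2 - 3*z^2, -6*y*z)

For a 0-form f, d f = (∂f/∂x) dx + (∂f/∂y) dy + (∂f/∂z) dz. The components of the vector representation are exactly the entries of grad f in Cartesian coordinates:
  ∂f/∂x = 2*x*y
  ∂f/∂y = x^2 - 3*y^2 - 3*z^2
  ∂f/∂z = -6*y*z.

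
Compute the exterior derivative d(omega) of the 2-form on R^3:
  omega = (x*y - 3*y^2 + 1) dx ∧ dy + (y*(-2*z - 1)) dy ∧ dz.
d(omega) = 0

For a 2-form omega = sum_{i<j} g_{ij} dx_i ∧ dx_j, the exterior derivative is
  d(omega) = sum_{i<j} d(g_{ij}) ∧ dx_i ∧ dx_j = sum_{i<j, k} (∂g_{ij}/∂x_k) dx_k ∧ dx_i ∧ dx_j.
Expand each term, using dx_k ∧ dx_i ∧ dx_j = sgn(permutation) dx_{(a)} ∧ dx_{(b)} ∧ dx_{(c)} with (a < b < c) sorted:

Collecting like 3-forms: d(omega) = 0.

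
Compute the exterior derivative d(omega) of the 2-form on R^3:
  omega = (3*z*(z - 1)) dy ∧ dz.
d(omega) = 0

For a 2-form omega = sum_{i<j} g_{ij} dx_i ∧ dx_j, the exterior derivative is
  d(omega) = sum_{i<j} d(g_{ij}) ∧ dx_i ∧ dx_j = sum_{i<j, k} (∂g_{ij}/∂x_k) dx_k ∧ dx_i ∧ dx_j.
Expand each term, using dx_k ∧ dx_i ∧ dx_j = sgn(permutation) dx_{(a)} ∧ dx_{(b)} ∧ dx_{(c)} with (a < b < c) sorted:

Collecting like 3-forms: d(omega) = 0.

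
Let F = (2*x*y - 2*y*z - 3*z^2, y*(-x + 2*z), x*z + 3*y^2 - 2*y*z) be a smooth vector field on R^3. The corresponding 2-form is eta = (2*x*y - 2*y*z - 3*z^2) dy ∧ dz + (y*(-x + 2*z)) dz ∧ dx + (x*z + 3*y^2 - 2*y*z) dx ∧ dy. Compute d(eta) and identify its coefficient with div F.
d(eta) = (2*z) dx ∧ dy ∧ dz; div F = 2*z

For a 2-form in R^3 of the form above, applying d gives a 3-form with coefficient ∂P/∂x + ∂Q/∂y + ∂R/∂z:
  ∂P/∂x = 2*y
  ∂Q/∂y = -x + 2*z
  ∂R/∂z = x - 2*y
Sum = 2*z, which is exactly div F.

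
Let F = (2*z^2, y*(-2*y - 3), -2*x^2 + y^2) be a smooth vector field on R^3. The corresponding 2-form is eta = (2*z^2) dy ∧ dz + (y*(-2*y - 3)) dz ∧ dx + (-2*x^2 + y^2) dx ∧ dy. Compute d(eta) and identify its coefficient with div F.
d(eta) = (-4*y - 3) dx ∧ dy ∧ dz; div F = -4*y - 3

For a 2-form in R^3 of the form above, applying d gives a 3-form with coefficient ∂P/∂x + ∂Q/∂y + ∂R/∂z:
  ∂P/∂x = 0
  ∂Q/∂y = -4*y - 3
  ∂R/∂z = 0
Sum = -4*y - 3, which is exactly div F.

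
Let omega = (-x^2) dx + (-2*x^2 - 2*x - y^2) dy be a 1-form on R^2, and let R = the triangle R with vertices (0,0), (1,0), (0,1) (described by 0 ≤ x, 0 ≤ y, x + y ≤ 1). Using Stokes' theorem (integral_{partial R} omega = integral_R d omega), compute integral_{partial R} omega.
integral_(partial R) omega = -5/3

Stokes: integral_partial_R omega = integral_R d omega with d omega = (∂Q/∂x - ∂P/∂y) dx ∧ dy.
  ∂Q/∂x = -4*x - 2
  ∂P/∂y = 0
  integrand = ∂Q/∂x - ∂P/∂y = -4*x - 2.
Integrating over R: integral_0^1 integral_0^{1-x} (-4*x - 2) dy dx = -5/3.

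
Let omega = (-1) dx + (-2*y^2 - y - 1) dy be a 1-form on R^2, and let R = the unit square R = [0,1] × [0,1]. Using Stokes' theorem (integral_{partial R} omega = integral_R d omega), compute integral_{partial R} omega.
integral_(partial R) omega = 0

Stokes: integral_partial_R omega = integral_R d omega with d omega = (∂Q/∂x - ∂P/∂y) dx ∧ dy.
  ∂Q/∂x = 0
  ∂P/∂y = 0
  integrand = ∂Q/∂x - ∂P/∂y = 0.
Integrating over R: integral_0^1 integral_0^1 (0) dx dy = 0.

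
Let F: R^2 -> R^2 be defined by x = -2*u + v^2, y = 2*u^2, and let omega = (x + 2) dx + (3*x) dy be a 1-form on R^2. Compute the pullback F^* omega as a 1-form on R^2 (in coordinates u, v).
F^* omega = (-24*u^2 + 12*u*v^2 + 4*u - 2*v^2 - 4) du + (2*v*(-2*u + v^2 + 2)) dv

Using F^*(f dg) = (f ∘ F) d(g ∘ F), substitute each coordinate x_i by F_i(u, v) in f_i, and replace dx_i by d F_i = (∂F_i/∂u) du + (∂F_i/∂v) dv.
  For the x component: f_1(F) = -2*u + v^2 + 2; d F_1 = (-2) du + (2*v) dv
  For the y component: f_2(F) = -6*u + 3*v^2; d F_2 = (4*u) du + (0) dv
Combining and collecting du, dv coefficients:
  coeff of du: -24*u^2 + 12*u*v^2 + 4*u - 2*v^2 - 4
  coeff of dv: 2*v*(-2*u + v^2 + 2)
F^* omega = (-24*u^2 + 12*u*v^2 + 4*u - 2*v^2 - 4) du + (2*v*(-2*u + v^2 + 2)) dv.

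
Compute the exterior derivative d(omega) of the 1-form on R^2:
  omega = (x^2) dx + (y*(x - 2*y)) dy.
d(omega) = (y) dx ∧ dy

For a 1-form omega = sum_i f_i dx_i, the exterior derivative is
  d(omega) = sum_{i < j} (∂f_j/∂x_i - ∂f_i/∂x_j) dx_i ∧ dx_j.
  coefficient of dx ∧ dy: ∂f_2/∂x - ∂f_1/∂y = ∂(y*(x - 2*y))/∂x - ∂(x^2)/∂y = y
Assembling: d(omega) = (y) dx ∧ dy.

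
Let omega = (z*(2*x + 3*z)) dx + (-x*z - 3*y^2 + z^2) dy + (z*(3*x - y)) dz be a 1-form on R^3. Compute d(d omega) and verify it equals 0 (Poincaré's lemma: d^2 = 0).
d(d omega) = 0

Step 1: d omega = sum_{i<j} (∂f_j/∂x_i - ∂f_i/∂x_j) dx_i ∧ dx_j:
  coeff of dx ∧ dy: -z
  coeff of dx ∧ dz: -2*x - 3*z
  coeff of dy ∧ dz: x - 3*z
Step 2: Apply d again to each 2-form coefficient. The only possible 3-form in R^3 is dx ∧ dy ∧ dz, with coefficient
  ∂(coeff of dy∧dz)/∂x - ∂(coeff of dx∧dz)/∂y + ∂(coeff of dx∧dy)/∂z
  = ∂/∂x (x - 3*z) - ∂/∂y (-2*x - 3*z) + ∂/∂z (-z).
Each of these terms simplifies to sums of mixed partials that cancel in pairs. The result is 0 (by equality of mixed partials for smooth functions — Schwarz / Clairaut).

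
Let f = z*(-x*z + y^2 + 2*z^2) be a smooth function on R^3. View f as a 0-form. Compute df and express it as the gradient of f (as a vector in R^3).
df = (-z^2) dx + (2*y*z) dy + (-2*x*z + y^2 + 6*z^2) dz; grad f = (-z^2, 2*y*z, -2*x*z + y^2 + 6*z^2)

For a 0-form f, d f = (∂f/∂x) dx + (∂f/∂y) dy + (∂f/∂z) dz. The components of the vector representation are exactly the entries of grad f in Cartesian coordinates:
  ∂f/∂x = -z^2
  ∂f/∂y = 2*y*z
  ∂f/∂z = -2*x*z + y^2 + 6*z^2.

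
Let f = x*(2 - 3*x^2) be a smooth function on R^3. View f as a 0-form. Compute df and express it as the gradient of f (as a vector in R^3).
df = (2 - 9*x^2) dx + (0) dy + (0) dz; grad f = (2 - 9*x^2, 0, 0)

For a 0-form f, d f = (∂f/∂x) dx + (∂f/∂y) dy + (∂f/∂z) dz. The components of the vector representation are exactly the entries of grad f in Cartesian coordinates:
  ∂f/∂x = 2 - 9*x^2
  ∂f/∂y = 0
  ∂f/∂z = 0.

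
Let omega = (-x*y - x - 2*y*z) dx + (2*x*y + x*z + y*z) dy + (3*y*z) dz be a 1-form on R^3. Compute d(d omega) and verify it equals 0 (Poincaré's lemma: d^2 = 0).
d(d omega) = 0

Step 1: d omega = sum_{i<j} (∂f_j/∂x_i - ∂f_i/∂x_j) dx_i ∧ dx_j:
  coeff of dx ∧ dy: x + 2*y + 3*z
  coeff of dx ∧ dz: 2*y
  coeff of dy ∧ dz: -x - y + 3*z
Step 2: Apply d again to each 2-form coefficient. The only possible 3-form in R^3 is dx ∧ dy ∧ dz, with coefficient
  ∂(coeff of dy∧dz)/∂x - ∂(coeff of dx∧dz)/∂y + ∂(coeff of dx∧dy)/∂z
  = ∂/∂x (-x - y + 3*z) - ∂/∂y (2*y) + ∂/∂z (x + 2*y + 3*z).
Each of these terms simplifies to sums of mixed partials that cancel in pairs. The result is 0 (by equality of mixed partials for smooth functions — Schwarz / Clairaut).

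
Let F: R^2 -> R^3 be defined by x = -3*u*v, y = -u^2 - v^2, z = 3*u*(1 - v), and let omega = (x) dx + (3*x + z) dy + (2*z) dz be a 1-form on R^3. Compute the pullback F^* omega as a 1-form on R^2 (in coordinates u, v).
F^* omega = (3*u*(8*u*v - 2*u + 9*v^2 - 12*v + 6)) du + (3*u*(9*u*v - 6*u + 8*v^2 - 2*v)) dv

Using F^*(f dg) = (f ∘ F) d(g ∘ F), substitute each coordinate x_i by F_i(u, v) in f_i, and replace dx_i by d F_i = (∂F_i/∂u) du + (∂F_i/∂v) dv.
  For the x component: f_1(F) = -3*u*v; d F_1 = (-3*v) du + (-3*u) dv
  For the y component: f_2(F) = 3*u*(1 - 4*v); d F_2 = (-2*u) du + (-2*v) dv
  For the z component: f_3(F) = 6*u*(1 - v); d F_3 = (3 - 3*v) du + (-3*u) dv
Combining and collecting du, dv coefficients:
  coeff of du: 3*u*(8*u*v - 2*u + 9*v^2 - 12*v + 6)
  coeff of dv: 3*u*(9*u*v - 6*u + 8*v^2 - 2*v)
F^* omega = (3*u*(8*u*v - 2*u + 9*v^2 - 12*v + 6)) du + (3*u*(9*u*v - 6*u + 8*v^2 - 2*v)) dv.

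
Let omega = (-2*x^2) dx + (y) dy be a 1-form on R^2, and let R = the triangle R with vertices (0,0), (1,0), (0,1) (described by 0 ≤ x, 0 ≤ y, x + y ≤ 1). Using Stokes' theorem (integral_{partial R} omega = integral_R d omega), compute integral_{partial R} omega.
integral_(partial R) omega = 0

Stokes: integral_partial_R omega = integral_R d omega with d omega = (∂Q/∂x - ∂P/∂y) dx ∧ dy.
  ∂Q/∂x = 0
  ∂P/∂y = 0
  integrand = ∂Q/∂x - ∂P/∂y = 0.
Integrating over R: integral_0^1 integral_0^{1-x} (0) dy dx = 0.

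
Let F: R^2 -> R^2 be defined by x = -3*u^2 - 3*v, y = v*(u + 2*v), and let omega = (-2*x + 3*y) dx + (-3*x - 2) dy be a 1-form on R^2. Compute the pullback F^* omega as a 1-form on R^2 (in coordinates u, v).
F^* omega = (-36*u^3 - 9*u^2*v - 36*u*v^2 - 36*u*v + 9*v^2 - 2*v) du + (9*u^3 + 36*u^2*v - 18*u^2 - 2*u + 18*v^2 - 26*v) dv

Using F^*(f dg) = (f ∘ F) d(g ∘ F), substitute each coordinate x_i by F_i(u, v) in f_i, and replace dx_i by d F_i = (∂F_i/∂u) du + (∂F_i/∂v) dv.
  For the x component: f_1(F) = 6*u^2 + 3*u*v + 6*v^2 + 6*v; d F_1 = (-6*u) du + (-3) dv
  For the y component: f_2(F) = 9*u^2 + 9*v - 2; d F_2 = (v) du + (u + 4*v) dv
Combining and collecting du, dv coefficients:
  coeff of du: -36*u^3 - 9*u^2*v - 36*u*v^2 - 36*u*v + 9*v^2 - 2*v
  coeff of dv: 9*u^3 + 36*u^2*v - 18*u^2 - 2*u + 18*v^2 - 26*v
F^* omega = (-36*u^3 - 9*u^2*v - 36*u*v^2 - 36*u*v + 9*v^2 - 2*v) du + (9*u^3 + 36*u^2*v - 18*u^2 - 2*u + 18*v^2 - 26*v) dv.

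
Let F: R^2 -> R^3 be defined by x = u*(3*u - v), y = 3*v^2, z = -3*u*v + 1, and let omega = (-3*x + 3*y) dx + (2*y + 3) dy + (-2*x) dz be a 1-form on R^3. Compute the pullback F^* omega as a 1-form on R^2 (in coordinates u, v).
F^* omega = (-54*u^3 + 45*u^2*v + 45*u*v^2 - 9*v^3) du + (27*u^3 - 9*u^2*v - 9*u*v^2 + 36*v^3 + 18*v) dv

Using F^*(f dg) = (f ∘ F) d(g ∘ F), substitute each coordinate x_i by F_i(u, v) in f_i, and replace dx_i by d F_i = (∂F_i/∂u) du + (∂F_i/∂v) dv.
  For the x component: f_1(F) = -9*u^2 + 3*u*v + 9*v^2; d F_1 = (6*u - v) du + (-u) dv
  For the y component: f_2(F) = 6*v^2 + 3; d F_2 = (0) du + (6*v) dv
  For the z component: f_3(F) = 2*u*(-3*u + v); d F_3 = (-3*v) du + (-3*u) dv
Combining and collecting du, dv coefficients:
  coeff of du: -54*u^3 + 45*u^2*v + 45*u*v^2 - 9*v^3
  coeff of dv: 27*u^3 - 9*u^2*v - 9*u*v^2 + 36*v^3 + 18*v
F^* omega = (-54*u^3 + 45*u^2*v + 45*u*v^2 - 9*v^3) du + (27*u^3 - 9*u^2*v - 9*u*v^2 + 36*v^3 + 18*v) dv.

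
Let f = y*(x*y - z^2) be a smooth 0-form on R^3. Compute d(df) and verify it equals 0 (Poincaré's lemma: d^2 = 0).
d(df) = 0

Step 1: df = sum_i (∂f/∂x_i) dx_i = (y^2) dx + (2*x*y - z^2) dy + (-2*y*z) dz.
Step 2: Apply d again. Using the 1-form formula, the coefficient of dx ∧ dy in d(df) is ∂^2 f/∂x ∂y - ∂^2 f/∂y ∂x = (2*y) - (2*y) = 0 (equality of mixed partials for smooth f).
Similarly for dx ∧ dz and dy ∧ dz — all coefficients vanish. So d(df) = 0.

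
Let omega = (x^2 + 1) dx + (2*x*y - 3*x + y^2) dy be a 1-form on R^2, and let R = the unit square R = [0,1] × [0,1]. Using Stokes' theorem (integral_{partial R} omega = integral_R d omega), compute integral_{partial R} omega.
integral_(partial R) omega = -2

Stokes: integral_partial_R omega = integral_R d omega with d omega = (∂Q/∂x - ∂P/∂y) dx ∧ dy.
  ∂Q/∂x = 2*y - 3
  ∂P/∂y = 0
  integrand = ∂Q/∂x - ∂P/∂y = 2*y - 3.
Integrating over R: integral_0^1 integral_0^1 (2*y - 3) dx dy = -2.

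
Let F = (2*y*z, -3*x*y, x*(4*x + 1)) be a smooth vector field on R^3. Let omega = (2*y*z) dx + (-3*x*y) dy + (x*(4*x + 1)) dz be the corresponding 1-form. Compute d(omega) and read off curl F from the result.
d(omega) = (0) dy ∧ dz + (-8*x + 2*y - 1) dz ∧ dx + (-3*y - 2*z) dx ∧ dy; curl F = (0, -8*x + 2*y - 1, -3*y - 2*z)

d omega = sum_{i<j} (∂f_j/∂x_i - ∂f_i/∂x_j) dx_i ∧ dx_j. Under the identification (dy ∧ dz, dz ∧ dx, dx ∧ dy) ↔ (e_x, e_y, e_z), the coefficients are exactly the components of curl F. Compute:
  ∂R/∂y - ∂Q/∂z = (0) - (0) = 0
  ∂P/∂z - ∂R/∂x = (2*y) - (8*x + 1) = -8*x + 2*y - 1
  ∂Q/∂x - ∂P/∂y = (-3*y) - (2*z) = -3*y - 2*z.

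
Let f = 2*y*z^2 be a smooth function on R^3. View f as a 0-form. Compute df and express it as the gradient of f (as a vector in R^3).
df = (0) dx + (2*z^2) dy + (4*y*z) dz; grad f = (0, 2*z^2, 4*y*z)

For a 0-form f, d f = (∂f/∂x) dx + (∂f/∂y) dy + (∂f/∂z) dz. The components of the vector representation are exactly the entries of grad f in Cartesian coordinates:
  ∂f/∂x = 0
  ∂f/∂y = 2*z^2
  ∂f/∂z = 4*y*z.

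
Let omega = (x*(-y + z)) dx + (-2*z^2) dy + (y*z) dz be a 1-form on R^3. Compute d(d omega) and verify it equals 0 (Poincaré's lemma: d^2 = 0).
d(d omega) = 0

Step 1: d omega = sum_{i<j} (∂f_j/∂x_i - ∂f_i/∂x_j) dx_i ∧ dx_j:
  coeff of dx ∧ dy: x
  coeff of dx ∧ dz: -x
  coeff of dy ∧ dz: 5*z
Step 2: Apply d again to each 2-form coefficient. The only possible 3-form in R^3 is dx ∧ dy ∧ dz, with coefficient
  ∂(coeff of dy∧dz)/∂x - ∂(coeff of dx∧dz)/∂y + ∂(coeff of dx∧dy)/∂z
  = ∂/∂x (5*z) - ∂/∂y (-x) + ∂/∂z (x).
Each of these terms simplifies to sums of mixed partials that cancel in pairs. The result is 0 (by equality of mixed partials for smooth functions — Schwarz / Clairaut).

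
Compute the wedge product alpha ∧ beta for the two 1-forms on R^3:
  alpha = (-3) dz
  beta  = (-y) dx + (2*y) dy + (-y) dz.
alpha ∧ beta = (-3*y) dx ∧ dz + (6*y) dy ∧ dz

Distribute the wedge, using dx_i ∧ dx_j = -dx_j ∧ dx_i and dx_i ∧ dx_i = 0. For each pair (i, j) with i < j, the coefficient of dx_i ∧ dx_j in alpha ∧ beta is (alpha_i * beta_j - alpha_j * beta_i). Collecting: alpha ∧ beta = (-3*y) dx ∧ dz + (6*y) dy ∧ dz.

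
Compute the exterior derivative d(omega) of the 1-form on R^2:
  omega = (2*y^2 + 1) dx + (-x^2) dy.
d(omega) = (-2*x - 4*y) dx ∧ dy

For a 1-form omega = sum_i f_i dx_i, the exterior derivative is
  d(omega) = sum_{i < j} (∂f_j/∂x_i - ∂f_i/∂x_j) dx_i ∧ dx_j.
  coefficient of dx ∧ dy: ∂f_2/∂x - ∂f_1/∂y = ∂(-x^2)/∂x - ∂(2*y^2 + 1)/∂y = -2*x - 4*y
Assembling: d(omega) = (-2*x - 4*y) dx ∧ dy.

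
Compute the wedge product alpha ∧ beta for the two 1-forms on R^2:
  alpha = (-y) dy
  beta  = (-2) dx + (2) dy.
alpha ∧ beta = (-2*y) dx ∧ dy

Distribute the wedge, using dx_i ∧ dx_j = -dx_j ∧ dx_i and dx_i ∧ dx_i = 0. For each pair (i, j) with i < j, the coefficient of dx_i ∧ dx_j in alpha ∧ beta is (alpha_i * beta_j - alpha_j * beta_i). Collecting: alpha ∧ beta = (-2*y) dx ∧ dy.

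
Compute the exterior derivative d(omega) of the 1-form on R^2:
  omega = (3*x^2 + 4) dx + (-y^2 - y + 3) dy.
d(omega) = 0

For a 1-form omega = sum_i f_i dx_i, the exterior derivative is
  d(omega) = sum_{i < j} (∂f_j/∂x_i - ∂f_i/∂x_j) dx_i ∧ dx_j.

Assembling: d(omega) = 0.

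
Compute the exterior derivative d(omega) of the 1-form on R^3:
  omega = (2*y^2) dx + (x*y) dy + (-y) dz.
d(omega) = (-3*y) dx ∧ dy + (-1) dy ∧ dz

For a 1-form omega = sum_i f_i dx_i, the exterior derivative is
  d(omega) = sum_{i < j} (∂f_j/∂x_i - ∂f_i/∂x_j) dx_i ∧ dx_j.
  coefficient of dx ∧ dy: ∂f_2/∂x - ∂f_1/∂y = ∂(x*y)/∂x - ∂(2*y^2)/∂y = -3*y
  coefficient of dy ∧ dz: ∂f_3/∂y - ∂f_2/∂z = ∂(-y)/∂y - ∂(x*y)/∂z = -1
Assembling: d(omega) = (-3*y) dx ∧ dy + (-1) dy ∧ dz.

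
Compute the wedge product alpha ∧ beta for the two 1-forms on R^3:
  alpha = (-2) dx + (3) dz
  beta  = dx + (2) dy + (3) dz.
alpha ∧ beta = (-4) dx ∧ dy + (-9) dx ∧ dz + (-6) dy ∧ dz

Distribute the wedge, using dx_i ∧ dx_j = -dx_j ∧ dx_i and dx_i ∧ dx_i = 0. For each pair (i, j) with i < j, the coefficient of dx_i ∧ dx_j in alpha ∧ beta is (alpha_i * beta_j - alpha_j * beta_i). Collecting: alpha ∧ beta = (-4) dx ∧ dy + (-9) dx ∧ dz + (-6) dy ∧ dz.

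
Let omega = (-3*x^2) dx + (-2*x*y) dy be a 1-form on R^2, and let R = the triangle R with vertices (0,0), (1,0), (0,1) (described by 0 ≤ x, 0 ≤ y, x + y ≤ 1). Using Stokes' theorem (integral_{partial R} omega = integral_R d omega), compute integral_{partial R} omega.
integral_(partial R) omega = -1/3

Stokes: integral_partial_R omega = integral_R d omega with d omega = (∂Q/∂x - ∂P/∂y) dx ∧ dy.
  ∂Q/∂x = -2*y
  ∂P/∂y = 0
  integrand = ∂Q/∂x - ∂P/∂y = -2*y.
Integrating over R: integral_0^1 integral_0^{1-x} (-2*y) dy dx = -1/3.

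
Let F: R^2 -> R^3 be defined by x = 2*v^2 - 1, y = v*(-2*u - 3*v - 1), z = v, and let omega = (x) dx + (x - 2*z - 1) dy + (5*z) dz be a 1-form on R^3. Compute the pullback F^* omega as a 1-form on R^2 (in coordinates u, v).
F^* omega = (4*v*(-v^2 + v + 1)) du + (-4*u*v^2 + 4*u*v + 4*u - 4*v^3 + 10*v^2 + 15*v + 2) dv

Using F^*(f dg) = (f ∘ F) d(g ∘ F), substitute each coordinate x_i by F_i(u, v) in f_i, and replace dx_i by d F_i = (∂F_i/∂u) du + (∂F_i/∂v) dv.
  For the x component: f_1(F) = 2*v^2 - 1; d F_1 = (0) du + (4*v) dv
  For the y component: f_2(F) = 2*v^2 - 2*v - 2; d F_2 = (-2*v) du + (-2*u - 6*v - 1) dv
  For the z component: f_3(F) = 5*v; d F_3 = (0) du + (1) dv
Combining and collecting du, dv coefficients:
  coeff of du: 4*v*(-v^2 + v + 1)
  coeff of dv: -4*u*v^2 + 4*u*v + 4*u - 4*v^3 + 10*v^2 + 15*v + 2
F^* omega = (4*v*(-v^2 + v + 1)) du + (-4*u*v^2 + 4*u*v + 4*u - 4*v^3 + 10*v^2 + 15*v + 2) dv.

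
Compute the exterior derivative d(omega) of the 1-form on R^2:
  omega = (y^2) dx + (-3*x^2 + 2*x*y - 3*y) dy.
d(omega) = (-6*x) dx ∧ dy

For a 1-form omega = sum_i f_i dx_i, the exterior derivative is
  d(omega) = sum_{i < j} (∂f_j/∂x_i - ∂f_i/∂x_j) dx_i ∧ dx_j.
  coefficient of dx ∧ dy: ∂f_2/∂x - ∂f_1/∂y = ∂(-3*x^2 + 2*x*y - 3*y)/∂x - ∂(y^2)/∂y = -6*x
Assembling: d(omega) = (-6*x) dx ∧ dy.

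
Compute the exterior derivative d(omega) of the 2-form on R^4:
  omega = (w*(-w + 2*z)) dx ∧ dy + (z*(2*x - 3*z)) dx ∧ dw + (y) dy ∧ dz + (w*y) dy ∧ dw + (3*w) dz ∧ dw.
d(omega) = (2*w) dx ∧ dy ∧ dz + (-2*w + 2*z) dx ∧ dy ∧ dw + (-2*x + 6*z) dx ∧ dz ∧ dw

For a 2-form omega = sum_{i<j} g_{ij} dx_i ∧ dx_j, the exterior derivative is
  d(omega) = sum_{i<j} d(g_{ij}) ∧ dx_i ∧ dx_j = sum_{i<j, k} (∂g_{ij}/∂x_k) dx_k ∧ dx_i ∧ dx_j.
Expand each term, using dx_k ∧ dx_i ∧ dx_j = sgn(permutation) dx_{(a)} ∧ dx_{(b)} ∧ dx_{(c)} with (a < b < c) sorted:
  d(w*(-w + 2*z)) includes (∂/∂z)(w*(-w + 2*z)) dz = (2*w) dz, which multiplied by dx ∧ dy gives (2*w) dx ∧ dy ∧ dz
  d(w*(-w + 2*z)) includes (∂/∂w)(w*(-w + 2*z)) dw = (-2*w + 2*z) dw, which multiplied by dx ∧ dy gives (-2*w + 2*z) dx ∧ dy ∧ dw
  d(z*(2*x - 3*z)) includes (∂/∂z)(z*(2*x - 3*z)) dz = (2*x - 6*z) dz, which multiplied by dx ∧ dw gives (-2*x + 6*z) dx ∧ dz ∧ dw
Collecting like 3-forms: d(omega) = (2*w) dx ∧ dy ∧ dz + (-2*w + 2*z) dx ∧ dy ∧ dw + (-2*x + 6*z) dx ∧ dz ∧ dw.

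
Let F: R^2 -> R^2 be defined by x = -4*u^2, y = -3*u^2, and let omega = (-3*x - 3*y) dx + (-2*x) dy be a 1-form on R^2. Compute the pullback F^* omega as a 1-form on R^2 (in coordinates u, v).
F^* omega = (-216*u^3) du

Using F^*(f dg) = (f ∘ F) d(g ∘ F), substitute each coordinate x_i by F_i(u, v) in f_i, and replace dx_i by d F_i = (∂F_i/∂u) du + (∂F_i/∂v) dv.
  For the x component: f_1(F) = 21*u^2; d F_1 = (-8*u) du + (0) dv
  For the y component: f_2(F) = 8*u^2; d F_2 = (-6*u) du + (0) dv
Combining and collecting du, dv coefficients:
  coeff of du: -216*u^3
  coeff of dv: 0
F^* omega = (-216*u^3) du.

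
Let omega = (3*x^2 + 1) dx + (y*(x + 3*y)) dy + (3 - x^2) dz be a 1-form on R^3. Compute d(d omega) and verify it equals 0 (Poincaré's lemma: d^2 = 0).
d(d omega) = 0

Step 1: d omega = sum_{i<j} (∂f_j/∂x_i - ∂f_i/∂x_j) dx_i ∧ dx_j:
  coeff of dx ∧ dy: y
  coeff of dx ∧ dz: -2*x
  coeff of dy ∧ dz: 0
Step 2: Apply d again to each 2-form coefficient. The only possible 3-form in R^3 is dx ∧ dy ∧ dz, with coefficient
  ∂(coeff of dy∧dz)/∂x - ∂(coeff of dx∧dz)/∂y + ∂(coeff of dx∧dy)/∂z
  = ∂/∂x (0) - ∂/∂y (-2*x) + ∂/∂z (y).
Each of these terms simplifies to sums of mixed partials that cancel in pairs. The result is 0 (by equality of mixed partials for smooth functions — Schwarz / Clairaut).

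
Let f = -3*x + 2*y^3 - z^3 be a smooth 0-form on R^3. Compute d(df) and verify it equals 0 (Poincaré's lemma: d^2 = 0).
d(df) = 0

Step 1: df = sum_i (∂f/∂x_i) dx_i = (-3) dx + (6*y^2) dy + (-3*z^2) dz.
Step 2: Apply d again. Using the 1-form formula, the coefficient of dx ∧ dy in d(df) is ∂^2 f/∂x ∂y - ∂^2 f/∂y ∂x = (0) - (0) = 0 (equality of mixed partials for smooth f).
Similarly for dx ∧ dz and dy ∧ dz — all coefficients vanish. So d(df) = 0.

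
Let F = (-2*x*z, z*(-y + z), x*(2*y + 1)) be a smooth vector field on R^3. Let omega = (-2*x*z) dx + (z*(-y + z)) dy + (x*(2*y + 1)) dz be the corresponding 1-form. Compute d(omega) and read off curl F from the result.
d(omega) = (2*x + y - 2*z) dy ∧ dz + (-2*x - 2*y - 1) dz ∧ dx + (0) dx ∧ dy; curl F = (2*x + y - 2*z, -2*x - 2*y - 1, 0)

d omega = sum_{i<j} (∂f_j/∂x_i - ∂f_i/∂x_j) dx_i ∧ dx_j. Under the identification (dy ∧ dz, dz ∧ dx, dx ∧ dy) ↔ (e_x, e_y, e_z), the coefficients are exactly the components of curl F. Compute:
  ∂R/∂y - ∂Q/∂z = (2*x) - (-y + 2*z) = 2*x + y - 2*z
  ∂P/∂z - ∂R/∂x = (-2*x) - (2*y + 1) = -2*x - 2*y - 1
  ∂Q/∂x - ∂P/∂y = (0) - (0) = 0.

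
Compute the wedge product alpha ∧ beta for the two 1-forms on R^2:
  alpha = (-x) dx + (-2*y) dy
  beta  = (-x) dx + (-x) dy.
alpha ∧ beta = (x*(x - 2*y)) dx ∧ dy

Distribute the wedge, using dx_i ∧ dx_j = -dx_j ∧ dx_i and dx_i ∧ dx_i = 0. For each pair (i, j) with i < j, the coefficient of dx_i ∧ dx_j in alpha ∧ beta is (alpha_i * beta_j - alpha_j * beta_i). Collecting: alpha ∧ beta = (x*(x - 2*y)) dx ∧ dy.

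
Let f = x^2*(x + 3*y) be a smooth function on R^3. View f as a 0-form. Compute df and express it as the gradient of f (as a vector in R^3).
df = (3*x*(x + 2*y)) dx + (3*x^2) dy + (0) dz; grad f = (3*x*(x + 2*y), 3*x^2, 0)

For a 0-form f, d f = (∂f/∂x) dx + (∂f/∂y) dy + (∂f/∂z) dz. The components of the vector representation are exactly the entries of grad f in Cartesian coordinates:
  ∂f/∂x = 3*x*(x + 2*y)
  ∂f/∂y = 3*x^2
  ∂f/∂z = 0.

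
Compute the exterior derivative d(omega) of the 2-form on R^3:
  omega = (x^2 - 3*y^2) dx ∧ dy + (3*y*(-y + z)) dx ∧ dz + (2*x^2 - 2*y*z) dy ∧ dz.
d(omega) = (4*x + 6*y - 3*z) dx ∧ dy ∧ dz

For a 2-form omega = sum_{i<j} g_{ij} dx_i ∧ dx_j, the exterior derivative is
  d(omega) = sum_{i<j} d(g_{ij}) ∧ dx_i ∧ dx_j = sum_{i<j, k} (∂g_{ij}/∂x_k) dx_k ∧ dx_i ∧ dx_j.
Expand each term, using dx_k ∧ dx_i ∧ dx_j = sgn(permutation) dx_{(a)} ∧ dx_{(b)} ∧ dx_{(c)} with (a < b < c) sorted:
  d(3*y*(-y + z)) includes (∂/∂y)(3*y*(-y + z)) dy = (-6*y + 3*z) dy, which multiplied by dx ∧ dz gives (6*y - 3*z) dx ∧ dy ∧ dz
  d(2*x^2 - 2*y*z) includes (∂/∂x)(2*x^2 - 2*y*z) dx = (4*x) dx, which multiplied by dy ∧ dz gives (4*x) dx ∧ dy ∧ dz
Collecting like 3-forms: d(omega) = (4*x + 6*y - 3*z) dx ∧ dy ∧ dz.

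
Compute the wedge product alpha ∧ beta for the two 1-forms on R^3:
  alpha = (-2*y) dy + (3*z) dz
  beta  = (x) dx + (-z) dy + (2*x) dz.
alpha ∧ beta = (2*x*y) dx ∧ dy + (-4*x*y + 3*z^2) dy ∧ dz + (-3*x*z) dx ∧ dz

Distribute the wedge, using dx_i ∧ dx_j = -dx_j ∧ dx_i and dx_i ∧ dx_i = 0. For each pair (i, j) with i < j, the coefficient of dx_i ∧ dx_j in alpha ∧ beta is (alpha_i * beta_j - alpha_j * beta_i). Collecting: alpha ∧ beta = (2*x*y) dx ∧ dy + (-4*x*y + 3*z^2) dy ∧ dz + (-3*x*z) dx ∧ dz.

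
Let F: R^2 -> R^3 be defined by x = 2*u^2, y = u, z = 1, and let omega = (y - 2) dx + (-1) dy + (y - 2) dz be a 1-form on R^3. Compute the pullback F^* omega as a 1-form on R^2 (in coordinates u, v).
F^* omega = (4*u^2 - 8*u - 1) du

Using F^*(f dg) = (f ∘ F) d(g ∘ F), substitute each coordinate x_i by F_i(u, v) in f_i, and replace dx_i by d F_i = (∂F_i/∂u) du + (∂F_i/∂v) dv.
  For the x component: f_1(F) = u - 2; d F_1 = (4*u) du + (0) dv
  For the y component: f_2(F) = -1; d F_2 = (1) du + (0) dv
  For the z component: f_3(F) = u - 2; d F_3 = (0) du + (0) dv
Combining and collecting du, dv coefficients:
  coeff of du: 4*u^2 - 8*u - 1
  coeff of dv: 0
F^* omega = (4*u^2 - 8*u - 1) du.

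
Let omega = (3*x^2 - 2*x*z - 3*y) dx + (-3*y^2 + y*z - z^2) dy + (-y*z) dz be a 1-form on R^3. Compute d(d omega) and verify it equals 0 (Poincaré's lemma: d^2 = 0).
d(d omega) = 0

Step 1: d omega = sum_{i<j} (∂f_j/∂x_i - ∂f_i/∂x_j) dx_i ∧ dx_j:
  coeff of dx ∧ dy: 3
  coeff of dx ∧ dz: 2*x
  coeff of dy ∧ dz: -y + z
Step 2: Apply d again to each 2-form coefficient. The only possible 3-form in R^3 is dx ∧ dy ∧ dz, with coefficient
  ∂(coeff of dy∧dz)/∂x - ∂(coeff of dx∧dz)/∂y + ∂(coeff of dx∧dy)/∂z
  = ∂/∂x (-y + z) - ∂/∂y (2*x) + ∂/∂z (3).
Each of these terms simplifies to sums of mixed partials that cancel in pairs. The result is 0 (by equality of mixed partials for smooth functions — Schwarz / Clairaut).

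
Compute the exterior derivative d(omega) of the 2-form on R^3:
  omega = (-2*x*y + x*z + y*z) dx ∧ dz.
d(omega) = (2*x - z) dx ∧ dy ∧ dz

For a 2-form omega = sum_{i<j} g_{ij} dx_i ∧ dx_j, the exterior derivative is
  d(omega) = sum_{i<j} d(g_{ij}) ∧ dx_i ∧ dx_j = sum_{i<j, k} (∂g_{ij}/∂x_k) dx_k ∧ dx_i ∧ dx_j.
Expand each term, using dx_k ∧ dx_i ∧ dx_j = sgn(permutation) dx_{(a)} ∧ dx_{(b)} ∧ dx_{(c)} with (a < b < c) sorted:
  d(-2*x*y + x*z + y*z) includes (∂/∂y)(-2*x*y + x*z + y*z) dy = (-2*x + z) dy, which multiplied by dx ∧ dz gives (2*x - z) dx ∧ dy ∧ dz
Collecting like 3-forms: d(omega) = (2*x - z) dx ∧ dy ∧ dz.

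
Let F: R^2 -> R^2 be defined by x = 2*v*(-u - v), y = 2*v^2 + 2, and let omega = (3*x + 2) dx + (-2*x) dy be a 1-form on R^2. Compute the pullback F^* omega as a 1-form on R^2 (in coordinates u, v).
F^* omega = (4*v*(3*u*v + 3*v^2 - 1)) du + (12*u^2*v + 52*u*v^2 - 4*u + 40*v^3 - 8*v) dv

Using F^*(f dg) = (f ∘ F) d(g ∘ F), substitute each coordinate x_i by F_i(u, v) in f_i, and replace dx_i by d F_i = (∂F_i/∂u) du + (∂F_i/∂v) dv.
  For the x component: f_1(F) = -6*u*v - 6*v^2 + 2; d F_1 = (-2*v) du + (-2*u - 4*v) dv
  For the y component: f_2(F) = 4*v*(u + v); d F_2 = (0) du + (4*v) dv
Combining and collecting du, dv coefficients:
  coeff of du: 4*v*(3*u*v + 3*v^2 - 1)
  coeff of dv: 12*u^2*v + 52*u*v^2 - 4*u + 40*v^3 - 8*v
F^* omega = (4*v*(3*u*v + 3*v^2 - 1)) du + (12*u^2*v + 52*u*v^2 - 4*u + 40*v^3 - 8*v) dv.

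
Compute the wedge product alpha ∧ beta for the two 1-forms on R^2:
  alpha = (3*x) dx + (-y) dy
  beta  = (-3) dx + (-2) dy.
alpha ∧ beta = (-6*x - 3*y) dx ∧ dy

Distribute the wedge, using dx_i ∧ dx_j = -dx_j ∧ dx_i and dx_i ∧ dx_i = 0. For each pair (i, j) with i < j, the coefficient of dx_i ∧ dx_j in alpha ∧ beta is (alpha_i * beta_j - alpha_j * beta_i). Collecting: alpha ∧ beta = (-6*x - 3*y) dx ∧ dy.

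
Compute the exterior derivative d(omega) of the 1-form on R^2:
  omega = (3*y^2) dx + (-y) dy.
d(omega) = (-6*y) dx ∧ dy

For a 1-form omega = sum_i f_i dx_i, the exterior derivative is
  d(omega) = sum_{i < j} (∂f_j/∂x_i - ∂f_i/∂x_j) dx_i ∧ dx_j.
  coefficient of dx ∧ dy: ∂f_2/∂x - ∂f_1/∂y = ∂(-y)/∂x - ∂(3*y^2)/∂y = -6*y
Assembling: d(omega) = (-6*y) dx ∧ dy.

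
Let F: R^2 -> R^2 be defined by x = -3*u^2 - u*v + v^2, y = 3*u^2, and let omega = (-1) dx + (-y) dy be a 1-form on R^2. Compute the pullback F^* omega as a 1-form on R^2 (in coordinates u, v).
F^* omega = (-18*u^3 + 6*u + v) du + (u - 2*v) dv

Using F^*(f dg) = (f ∘ F) d(g ∘ F), substitute each coordinate x_i by F_i(u, v) in f_i, and replace dx_i by d F_i = (∂F_i/∂u) du + (∂F_i/∂v) dv.
  For the x component: f_1(F) = -1; d F_1 = (-6*u - v) du + (-u + 2*v) dv
  For the y component: f_2(F) = -3*u^2; d F_2 = (6*u) du + (0) dv
Combining and collecting du, dv coefficients:
  coeff of du: -18*u^3 + 6*u + v
  coeff of dv: u - 2*v
F^* omega = (-18*u^3 + 6*u + v) du + (u - 2*v) dv.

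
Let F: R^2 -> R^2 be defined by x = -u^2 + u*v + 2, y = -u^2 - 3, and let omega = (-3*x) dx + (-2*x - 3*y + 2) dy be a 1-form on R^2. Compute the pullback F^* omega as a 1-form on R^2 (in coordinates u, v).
F^* omega = (-16*u^3 + 13*u^2*v - 3*u*v^2 - 2*u - 6*v) du + (3*u*(u^2 - u*v - 2)) dv

Using F^*(f dg) = (f ∘ F) d(g ∘ F), substitute each coordinate x_i by F_i(u, v) in f_i, and replace dx_i by d F_i = (∂F_i/∂u) du + (∂F_i/∂v) dv.
  For the x component: f_1(F) = 3*u^2 - 3*u*v - 6; d F_1 = (-2*u + v) du + (u) dv
  For the y component: f_2(F) = 5*u^2 - 2*u*v + 7; d F_2 = (-2*u) du + (0) dv
Combining and collecting du, dv coefficients:
  coeff of du: -16*u^3 + 13*u^2*v - 3*u*v^2 - 2*u - 6*v
  coeff of dv: 3*u*(u^2 - u*v - 2)
F^* omega = (-16*u^3 + 13*u^2*v - 3*u*v^2 - 2*u - 6*v) du + (3*u*(u^2 - u*v - 2)) dv.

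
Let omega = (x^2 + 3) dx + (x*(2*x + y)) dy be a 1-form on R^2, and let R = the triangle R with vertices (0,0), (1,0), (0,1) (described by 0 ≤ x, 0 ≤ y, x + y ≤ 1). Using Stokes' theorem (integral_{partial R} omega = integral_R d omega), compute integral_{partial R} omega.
integral_(partial R) omega = 5/6

Stokes: integral_partial_R omega = integral_R d omega with d omega = (∂Q/∂x - ∂P/∂y) dx ∧ dy.
  ∂Q/∂x = 4*x + y
  ∂P/∂y = 0
  integrand = ∂Q/∂x - ∂P/∂y = 4*x + y.
Integrating over R: integral_0^1 integral_0^{1-x} (4*x + y) dy dx = 5/6.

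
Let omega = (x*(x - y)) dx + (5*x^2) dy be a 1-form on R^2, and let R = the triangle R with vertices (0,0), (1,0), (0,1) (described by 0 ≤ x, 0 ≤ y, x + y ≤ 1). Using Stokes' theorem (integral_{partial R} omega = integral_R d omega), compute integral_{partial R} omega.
integral_(partial R) omega = 11/6

Stokes: integral_partial_R omega = integral_R d omega with d omega = (∂Q/∂x - ∂P/∂y) dx ∧ dy.
  ∂Q/∂x = 10*x
  ∂P/∂y = -x
  integrand = ∂Q/∂x - ∂P/∂y = 11*x.
Integrating over R: integral_0^1 integral_0^{1-x} (11*x) dy dx = 11/6.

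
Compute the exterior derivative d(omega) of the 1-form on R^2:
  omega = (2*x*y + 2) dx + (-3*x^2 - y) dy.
d(omega) = (-8*x) dx ∧ dy

For a 1-form omega = sum_i f_i dx_i, the exterior derivative is
  d(omega) = sum_{i < j} (∂f_j/∂x_i - ∂f_i/∂x_j) dx_i ∧ dx_j.
  coefficient of dx ∧ dy: ∂f_2/∂x - ∂f_1/∂y = ∂(-3*x^2 - y)/∂x - ∂(2*x*y + 2)/∂y = -8*x
Assembling: d(omega) = (-8*x) dx ∧ dy.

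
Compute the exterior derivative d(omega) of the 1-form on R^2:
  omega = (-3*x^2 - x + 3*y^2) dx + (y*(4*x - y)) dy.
d(omega) = (-2*y) dx ∧ dy

For a 1-form omega = sum_i f_i dx_i, the exterior derivative is
  d(omega) = sum_{i < j} (∂f_j/∂x_i - ∂f_i/∂x_j) dx_i ∧ dx_j.
  coefficient of dx ∧ dy: ∂f_2/∂x - ∂f_1/∂y = ∂(y*(4*x - y))/∂x - ∂(-3*x^2 - x + 3*y^2)/∂y = -2*y
Assembling: d(omega) = (-2*y) dx ∧ dy.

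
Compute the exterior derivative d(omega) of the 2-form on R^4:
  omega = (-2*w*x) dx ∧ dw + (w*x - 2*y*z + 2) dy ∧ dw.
d(omega) = (w) dx ∧ dy ∧ dw + (2*y) dy ∧ dz ∧ dw

For a 2-form omega = sum_{i<j} g_{ij} dx_i ∧ dx_j, the exterior derivative is
  d(omega) = sum_{i<j} d(g_{ij}) ∧ dx_i ∧ dx_j = sum_{i<j, k} (∂g_{ij}/∂x_k) dx_k ∧ dx_i ∧ dx_j.
Expand each term, using dx_k ∧ dx_i ∧ dx_j = sgn(permutation) dx_{(a)} ∧ dx_{(b)} ∧ dx_{(c)} with (a < b < c) sorted:
  d(w*x - 2*y*z + 2) includes (∂/∂x)(w*x - 2*y*z + 2) dx = (w) dx, which multiplied by dy ∧ dw gives (w) dx ∧ dy ∧ dw
  d(w*x - 2*y*z + 2) includes (∂/∂z)(w*x - 2*y*z + 2) dz = (-2*y) dz, which multiplied by dy ∧ dw gives (2*y) dy ∧ dz ∧ dw
Collecting like 3-forms: d(omega) = (w) dx ∧ dy ∧ dw + (2*y) dy ∧ dz ∧ dw.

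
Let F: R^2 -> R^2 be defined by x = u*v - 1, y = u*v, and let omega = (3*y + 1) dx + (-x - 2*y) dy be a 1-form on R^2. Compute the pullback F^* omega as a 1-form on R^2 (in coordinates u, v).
F^* omega = (2*v) du + (2*u) dv

Using F^*(f dg) = (f ∘ F) d(g ∘ F), substitute each coordinate x_i by F_i(u, v) in f_i, and replace dx_i by d F_i = (∂F_i/∂u) du + (∂F_i/∂v) dv.
  For the x component: f_1(F) = 3*u*v + 1; d F_1 = (v) du + (u) dv
  For the y component: f_2(F) = -3*u*v + 1; d F_2 = (v) du + (u) dv
Combining and collecting du, dv coefficients:
  coeff of du: 2*v
  coeff of dv: 2*u
F^* omega = (2*v) du + (2*u) dv.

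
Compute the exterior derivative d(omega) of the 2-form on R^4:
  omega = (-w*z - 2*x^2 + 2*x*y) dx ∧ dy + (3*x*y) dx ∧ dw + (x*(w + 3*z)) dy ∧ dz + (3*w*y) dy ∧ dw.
d(omega) = (3*z) dx ∧ dy ∧ dz + (-3*x - z) dx ∧ dy ∧ dw + (x) dy ∧ dz ∧ dw

For a 2-form omega = sum_{i<j} g_{ij} dx_i ∧ dx_j, the exterior derivative is
  d(omega) = sum_{i<j} d(g_{ij}) ∧ dx_i ∧ dx_j = sum_{i<j, k} (∂g_{ij}/∂x_k) dx_k ∧ dx_i ∧ dx_j.
Expand each term, using dx_k ∧ dx_i ∧ dx_j = sgn(permutation) dx_{(a)} ∧ dx_{(b)} ∧ dx_{(c)} with (a < b < c) sorted:
  d(-w*z - 2*x^2 + 2*x*y) includes (∂/∂z)(-w*z - 2*x^2 + 2*x*y) dz = (-w) dz, which multiplied by dx ∧ dy gives (-w) dx ∧ dy ∧ dz
  d(-w*z - 2*x^2 + 2*x*y) includes (∂/∂w)(-w*z - 2*x^2 + 2*x*y) dw = (-z) dw, which multiplied by dx ∧ dy gives (-z) dx ∧ dy ∧ dw
  d(3*x*y) includes (∂/∂y)(3*x*y) dy = (3*x) dy, which multiplied by dx ∧ dw gives (-3*x) dx ∧ dy ∧ dw
  d(x*(w + 3*z)) includes (∂/∂x)(x*(w + 3*z)) dx = (w + 3*z) dx, which multiplied by dy ∧ dz gives (w + 3*z) dx ∧ dy ∧ dz
  d(x*(w + 3*z)) includes (∂/∂w)(x*(w + 3*z)) dw = (x) dw, which multiplied by dy ∧ dz gives (x) dy ∧ dz ∧ dw
Collecting like 3-forms: d(omega) = (3*z) dx ∧ dy ∧ dz + (-3*x - z) dx ∧ dy ∧ dw + (x) dy ∧ dz ∧ dw.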